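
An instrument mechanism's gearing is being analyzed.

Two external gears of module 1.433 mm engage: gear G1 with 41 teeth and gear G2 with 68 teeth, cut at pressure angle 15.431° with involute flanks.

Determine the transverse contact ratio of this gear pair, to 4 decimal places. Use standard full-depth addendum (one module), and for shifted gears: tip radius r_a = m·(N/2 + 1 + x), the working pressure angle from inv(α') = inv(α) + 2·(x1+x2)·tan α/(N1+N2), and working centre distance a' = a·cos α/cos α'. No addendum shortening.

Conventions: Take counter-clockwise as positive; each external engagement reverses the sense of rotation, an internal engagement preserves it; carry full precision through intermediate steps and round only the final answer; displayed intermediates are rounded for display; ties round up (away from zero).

topology: single-mesh involute geometry — m = 1.433, 41T/68T pair
base radii: r_b1 = 28.317524, r_b2 = 46.965649
tip radii: r_a1 = 30.809500, r_a2 = 50.155000
no profile shift: α' = α, a' = a
action lengths: √(r_a1²−r_b1²) = 12.138498, √(r_a2²−r_b2²) = 17.599768
base pitch p_b = π·m·cos α = 4.339616
CR = (12.138498 + 17.599768 − 78.098500·sin 15.43100°)/4.339616 = 2.064237
contact ratio ≈ 2.0642

2.0642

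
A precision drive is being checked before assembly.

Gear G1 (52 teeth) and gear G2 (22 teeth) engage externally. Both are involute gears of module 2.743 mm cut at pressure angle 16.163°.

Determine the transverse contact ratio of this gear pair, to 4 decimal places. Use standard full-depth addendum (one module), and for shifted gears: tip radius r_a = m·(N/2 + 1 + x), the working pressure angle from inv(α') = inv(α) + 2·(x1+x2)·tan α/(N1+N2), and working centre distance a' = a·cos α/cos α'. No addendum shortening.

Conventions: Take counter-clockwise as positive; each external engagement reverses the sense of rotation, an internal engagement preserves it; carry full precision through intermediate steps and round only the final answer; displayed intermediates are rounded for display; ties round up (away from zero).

1.8744

class = single-mesh tooth geometry [involute pair 52T × 22T, m = 2.743]
base radii: r_b1 = 68.499060, r_b2 = 28.980371
tip radii: r_a1 = 74.061000, r_a2 = 32.916000
no profile shift: α' = α, a' = a
action lengths: √(r_a1²−r_b1²) = 28.158667, √(r_a2²−r_b2²) = 15.607727
base pitch p_b = π·m·cos α = 8.276775
CR = (28.158667 + 15.607727 − 101.491000·sin 16.16300°)/8.276775 = 1.874432
contact ratio ≈ 1.8744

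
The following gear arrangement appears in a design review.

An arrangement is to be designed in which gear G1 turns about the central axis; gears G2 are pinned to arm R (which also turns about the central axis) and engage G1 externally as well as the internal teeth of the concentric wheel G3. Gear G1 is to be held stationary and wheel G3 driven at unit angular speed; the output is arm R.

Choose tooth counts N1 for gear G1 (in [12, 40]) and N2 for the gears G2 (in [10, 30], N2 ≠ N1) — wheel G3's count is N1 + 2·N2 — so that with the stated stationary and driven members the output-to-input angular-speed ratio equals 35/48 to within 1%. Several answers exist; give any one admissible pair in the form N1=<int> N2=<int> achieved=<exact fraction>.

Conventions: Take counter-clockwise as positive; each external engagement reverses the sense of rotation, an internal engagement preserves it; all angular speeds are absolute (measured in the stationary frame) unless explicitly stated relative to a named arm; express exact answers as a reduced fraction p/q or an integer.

design class (target 35/48): planetary set
Willis with ω_sun = 0: ω_arm/ω_ring = N3/(N1+N3); set equal to 35/48  ⇒  N3/N1 = (35/48)/(1 − 35/48) = 35/13
N3 = N1 + 2·N2  ⇒  N2/N1 = (N3/N1 − 1)/2 = (35/13 − 1)/2 = 11/13
smallest multiple with N1 ≥ 12 and N2 ≥ 10: k = 1  ⇒  N1 = 1·13 = 13, N2 = 1·11 = 11 (N1 ≤ 40, N2 ≤ 30, N2 ≠ N1 ✓), N3 = 13 + 2·11 = 35
check: N3/(N1+N3) with N1 = 13, N3 = 35 gives 35/48; |achieved − target| = 0 ≤ 7/960 ✓

N1=13 N2=11 achieved=35/48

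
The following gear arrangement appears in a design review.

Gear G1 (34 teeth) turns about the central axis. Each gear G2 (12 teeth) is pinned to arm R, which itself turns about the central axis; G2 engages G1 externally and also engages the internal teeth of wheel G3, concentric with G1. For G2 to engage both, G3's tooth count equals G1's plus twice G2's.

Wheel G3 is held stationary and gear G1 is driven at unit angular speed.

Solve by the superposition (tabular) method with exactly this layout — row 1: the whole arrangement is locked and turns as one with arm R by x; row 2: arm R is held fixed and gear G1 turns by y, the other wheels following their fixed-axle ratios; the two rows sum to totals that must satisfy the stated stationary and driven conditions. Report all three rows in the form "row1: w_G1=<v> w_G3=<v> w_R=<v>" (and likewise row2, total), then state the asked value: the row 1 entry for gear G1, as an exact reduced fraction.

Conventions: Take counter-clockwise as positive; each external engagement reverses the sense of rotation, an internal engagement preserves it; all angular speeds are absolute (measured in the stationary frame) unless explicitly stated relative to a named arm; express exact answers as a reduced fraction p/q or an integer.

recognized (axles ride arm R): planetary set, 34/12/58 teeth
row 1 (train locked, turned with arm): all members turn x
row 2 — arm fixed, fixed-axis ratios: sun y, ring −(34/58)·y, arm 0
boundary: total ω_ring = x − (34/58)·y = 0 and total ω_sun = x + y = 1  ⇒  y = 29/46, x = 17/46
row 2 ring = −(34/58)·29/46 = -17/46
totals (row 1 + row 2): sun 17/46 + 29/46 = 1, ring 17/46 + (-17/46) = 0, arm 17/46 + 0 = 17/46
asked cell (row1, sun) = 17/46

row1: w_G1=17/46 w_G3=17/46 w_R=17/46
row2: w_G1=29/46 w_G3=-17/46 w_R=0
total: w_G1=1 w_G3=0 w_R=17/46
asked value: 17/46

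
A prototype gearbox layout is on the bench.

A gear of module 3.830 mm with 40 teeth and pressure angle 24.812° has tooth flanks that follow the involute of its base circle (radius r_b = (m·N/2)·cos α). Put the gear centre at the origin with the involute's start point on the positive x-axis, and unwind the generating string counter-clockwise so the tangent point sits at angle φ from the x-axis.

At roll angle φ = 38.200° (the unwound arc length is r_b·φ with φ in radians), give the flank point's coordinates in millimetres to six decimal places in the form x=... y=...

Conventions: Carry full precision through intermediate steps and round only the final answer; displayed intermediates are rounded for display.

x=83.306862 y=6.568074

class = single-mesh tooth geometry [base-circle involute, m = 3.830, 40T]
pitch radius r_p = m·N/2 = 3.830·40/2 = 76.600000
base radius r_b = r_p·cos α = 76.600000·cos 24.812° = 69.529024
roll angle φ = 38.200° = 0.66671577 rad
x = r_b·(cos φ + φ·sin φ) = 83.306862
y = r_b·(sin φ − φ·cos φ) = 6.568074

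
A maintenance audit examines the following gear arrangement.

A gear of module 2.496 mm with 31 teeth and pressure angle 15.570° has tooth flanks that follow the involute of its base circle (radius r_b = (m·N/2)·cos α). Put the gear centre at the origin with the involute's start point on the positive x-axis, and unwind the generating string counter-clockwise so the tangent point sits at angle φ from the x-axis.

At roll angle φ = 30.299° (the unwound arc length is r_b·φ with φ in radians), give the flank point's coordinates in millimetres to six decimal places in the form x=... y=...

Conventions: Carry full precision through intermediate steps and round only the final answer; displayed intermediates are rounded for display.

class = single-mesh tooth geometry [base-circle involute, m = 2.496, 31T]
pitch radius r_p = m·N/2 = 2.496·31/2 = 38.688000
base radius r_b = r_p·cos α = 38.688000·cos 15.570° = 37.268276
roll angle φ = 30.299° = 0.52881731 rad
x = r_b·(cos φ + φ·sin φ) = 42.120580
y = r_b·(sin φ − φ·cos φ) = 1.786246

x=42.120580 y=1.786246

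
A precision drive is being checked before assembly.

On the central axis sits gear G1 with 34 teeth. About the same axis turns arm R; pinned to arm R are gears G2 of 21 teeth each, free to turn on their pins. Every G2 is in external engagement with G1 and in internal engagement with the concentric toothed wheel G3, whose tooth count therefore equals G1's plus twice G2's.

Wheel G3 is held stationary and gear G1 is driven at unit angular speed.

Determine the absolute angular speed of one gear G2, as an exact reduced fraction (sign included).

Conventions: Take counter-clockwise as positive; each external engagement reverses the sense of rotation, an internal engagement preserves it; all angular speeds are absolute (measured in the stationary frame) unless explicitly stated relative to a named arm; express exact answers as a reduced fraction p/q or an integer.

-17/21

planetary set (34T centre, 21T on arm, 76T internal) — Willis relation
ring teeth: 34 + 2·21 = 76
34(ω_sun−ω_arm) = −76(ω_ring−ω_arm),  ω_ring = 0, ω_sun = 1
34(1−ω_arm) = −76(0−ω_arm)  ⇒  110·ω_arm = 34  ⇒  ω_arm = 17/55
sun–planet mesh: 34·(1−17/55) = −21·(ω_p−ω_arm)  ⇒  ω_p−ω_arm = -1292/1155
ω_p = 17/55 − 1292/1155 = -17/21
exact speed ratio = -17/21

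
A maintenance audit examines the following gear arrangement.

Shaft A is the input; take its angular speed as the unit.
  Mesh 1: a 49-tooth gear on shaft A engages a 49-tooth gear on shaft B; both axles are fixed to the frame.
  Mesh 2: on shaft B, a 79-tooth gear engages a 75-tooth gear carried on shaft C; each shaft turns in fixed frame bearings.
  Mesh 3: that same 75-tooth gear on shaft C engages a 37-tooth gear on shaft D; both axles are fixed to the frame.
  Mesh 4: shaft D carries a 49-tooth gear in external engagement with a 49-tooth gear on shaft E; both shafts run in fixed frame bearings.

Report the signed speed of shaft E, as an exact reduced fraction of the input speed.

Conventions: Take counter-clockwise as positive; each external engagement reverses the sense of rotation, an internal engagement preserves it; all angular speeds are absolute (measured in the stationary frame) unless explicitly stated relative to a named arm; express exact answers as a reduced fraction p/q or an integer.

4-mesh fixed-axis compound train (all bearings frame-fixed)
mesh 1 [49T→49T]: |ω|/ω_in = 1×49/49 = 1, sense flips to −
mesh 2 [79T→75T]: |ω|/ω_in = 1×79/75 = 79/75, sense flips to +
mesh 3 [75T→37T]: |ω|/ω_in = (79/75)×75/37 = 79/37, sense flips to −
mesh 4 [49T→49T]: |ω|/ω_in = (79/37)×49/49 = 79/37, sense flips to +
signed output speed (× input speed) = 79/37

79/37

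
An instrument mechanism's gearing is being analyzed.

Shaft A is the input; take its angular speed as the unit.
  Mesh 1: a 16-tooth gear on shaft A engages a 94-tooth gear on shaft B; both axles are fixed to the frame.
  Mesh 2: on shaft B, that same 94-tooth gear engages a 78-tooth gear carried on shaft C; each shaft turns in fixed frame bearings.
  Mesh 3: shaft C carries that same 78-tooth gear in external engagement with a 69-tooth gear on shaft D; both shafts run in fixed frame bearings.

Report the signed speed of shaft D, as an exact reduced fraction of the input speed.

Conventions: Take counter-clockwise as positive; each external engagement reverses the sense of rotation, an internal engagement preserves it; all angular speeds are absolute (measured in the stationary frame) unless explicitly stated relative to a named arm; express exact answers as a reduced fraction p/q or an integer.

-16/69

3-mesh fixed-axis compound train (all bearings frame-fixed)
mesh 1 [16T→94T]: |ω|/ω_in = 1×16/94 = 8/47, sense flips to −
mesh 2 [94T→78T]: |ω|/ω_in = (8/47)×94/78 = 8/39, sense flips to +
mesh 3 [78T→69T]: |ω|/ω_in = (8/39)×78/69 = 16/69, sense flips to −
signed output speed (× input speed) = -16/69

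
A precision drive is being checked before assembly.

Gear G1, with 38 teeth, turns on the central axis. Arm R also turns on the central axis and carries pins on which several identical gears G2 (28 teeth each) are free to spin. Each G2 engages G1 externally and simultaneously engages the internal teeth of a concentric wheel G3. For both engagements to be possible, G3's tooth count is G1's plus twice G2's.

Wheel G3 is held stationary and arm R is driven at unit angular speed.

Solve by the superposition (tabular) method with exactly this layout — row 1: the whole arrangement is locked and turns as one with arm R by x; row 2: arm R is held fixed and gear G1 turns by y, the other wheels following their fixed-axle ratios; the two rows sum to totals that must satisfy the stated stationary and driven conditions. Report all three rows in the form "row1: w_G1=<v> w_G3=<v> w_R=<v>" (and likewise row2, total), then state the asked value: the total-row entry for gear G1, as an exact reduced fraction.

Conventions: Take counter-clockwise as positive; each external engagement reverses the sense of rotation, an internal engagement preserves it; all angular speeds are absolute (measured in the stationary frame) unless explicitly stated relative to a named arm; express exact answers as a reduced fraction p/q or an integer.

planetary set (38T centre, 28T on arm, 94T internal) — Willis relation
row 1 — lock + rotate with arm: ω_sun = ω_ring = ω_arm = x
row 2 (arm held, sun turns y): ω_ring = −(38/94)·y, ω_arm = 0
boundary: total ω_ring = x − (38/94)·y = 0 and total ω_arm = x = 1  ⇒  y = 47/19, x = 1
row 2 ring = −(38/94)·47/19 = -1
totals (row 1 + row 2): sun 1 + 47/19 = 66/19, ring 1 + (-1) = 0, arm 1 + 0 = 1
asked cell (total, sun) = 66/19

row1: w_G1=1 w_G3=1 w_R=1
row2: w_G1=47/19 w_G3=-1 w_R=0
total: w_G1=66/19 w_G3=0 w_R=1
asked value: 66/19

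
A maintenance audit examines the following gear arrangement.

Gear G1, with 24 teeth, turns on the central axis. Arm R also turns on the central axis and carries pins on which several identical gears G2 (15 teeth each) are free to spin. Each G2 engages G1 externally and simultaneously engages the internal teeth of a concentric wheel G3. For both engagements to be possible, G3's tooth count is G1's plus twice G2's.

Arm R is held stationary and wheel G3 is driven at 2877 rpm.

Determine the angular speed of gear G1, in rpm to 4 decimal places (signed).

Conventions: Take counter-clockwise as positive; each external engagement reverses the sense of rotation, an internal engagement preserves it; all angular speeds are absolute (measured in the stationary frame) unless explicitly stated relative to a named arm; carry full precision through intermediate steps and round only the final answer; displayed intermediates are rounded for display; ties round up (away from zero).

-6473.2500 rpm

planetary set (24T centre, 15T on arm, 54T internal) — Willis relation
normalise by the input: solve with ω_ring = 1, then scale by 2877 rpm
ring teeth: 24 + 2·15 = 54
24(ω_sun−ω_arm) = −54(ω_ring−ω_arm),  ω_arm = 0, ω_ring = 1
ω_sun = 0 − (54/24)(1−0) = -9/4
scale: ω_sun = -9/4 × 2877 rpm = -6473.2500 rpm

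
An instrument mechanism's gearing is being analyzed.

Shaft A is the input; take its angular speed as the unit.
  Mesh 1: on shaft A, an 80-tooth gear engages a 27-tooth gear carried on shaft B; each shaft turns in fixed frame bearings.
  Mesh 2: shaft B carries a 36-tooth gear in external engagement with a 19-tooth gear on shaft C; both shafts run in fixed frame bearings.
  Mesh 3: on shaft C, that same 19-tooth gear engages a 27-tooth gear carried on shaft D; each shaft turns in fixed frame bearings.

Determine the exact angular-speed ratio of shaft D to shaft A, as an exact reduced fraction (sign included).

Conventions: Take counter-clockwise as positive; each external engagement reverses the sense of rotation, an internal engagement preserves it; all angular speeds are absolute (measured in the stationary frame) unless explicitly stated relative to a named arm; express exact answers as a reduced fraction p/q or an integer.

class = fixed-axis compound train [3 meshes; 3 ratios multiply, 3 sense flips]
mesh 1 [80T→27T]: running ratio 80/27, sense −
mesh 2 [36T→19T]: running ratio 320/57, sense +
mesh 3 [19T→27T]: running ratio 320/81, sense −
ω_out/ω_in = -320/81

-320/81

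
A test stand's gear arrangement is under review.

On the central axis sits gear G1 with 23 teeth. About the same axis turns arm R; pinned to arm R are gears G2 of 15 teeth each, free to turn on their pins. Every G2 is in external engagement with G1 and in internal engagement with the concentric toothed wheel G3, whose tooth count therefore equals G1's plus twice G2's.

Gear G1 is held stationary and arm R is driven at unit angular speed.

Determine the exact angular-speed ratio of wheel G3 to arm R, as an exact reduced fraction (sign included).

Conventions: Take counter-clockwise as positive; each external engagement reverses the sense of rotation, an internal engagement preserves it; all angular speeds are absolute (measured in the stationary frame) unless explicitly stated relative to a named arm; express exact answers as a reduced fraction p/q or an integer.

planetary set (23T centre, 15T on arm, 53T internal) — Willis relation
ring teeth: 23 + 2·15 = 53
23(ω_sun−ω_arm) = −53(ω_ring−ω_arm),  ω_sun = 0, ω_arm = 1
ω_ring = 1 − (23/53)(0−1) = 76/53
ω_out/ω_in = 76/53

76/53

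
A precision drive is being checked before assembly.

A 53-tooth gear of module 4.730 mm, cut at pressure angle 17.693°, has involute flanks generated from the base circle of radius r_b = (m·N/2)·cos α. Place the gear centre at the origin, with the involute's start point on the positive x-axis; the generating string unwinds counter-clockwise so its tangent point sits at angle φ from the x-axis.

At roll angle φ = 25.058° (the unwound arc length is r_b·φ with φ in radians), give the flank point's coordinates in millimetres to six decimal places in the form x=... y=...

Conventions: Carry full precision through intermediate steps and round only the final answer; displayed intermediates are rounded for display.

recognized (one wheel, involute flank): single-mesh tooth geometry, m = 4.730, N = 53
pitch radius r_p = m·N/2 = 4.730·53/2 = 125.345000
base radius r_b = r_p·cos α = 125.345000·cos 17.693° = 119.416008
roll angle φ = 25.058° = 0.43734460 rad
x = r_b·(cos φ + φ·sin φ) = 130.296057
y = r_b·(sin φ − φ·cos φ) = 3.266503

x=130.296057 y=3.266503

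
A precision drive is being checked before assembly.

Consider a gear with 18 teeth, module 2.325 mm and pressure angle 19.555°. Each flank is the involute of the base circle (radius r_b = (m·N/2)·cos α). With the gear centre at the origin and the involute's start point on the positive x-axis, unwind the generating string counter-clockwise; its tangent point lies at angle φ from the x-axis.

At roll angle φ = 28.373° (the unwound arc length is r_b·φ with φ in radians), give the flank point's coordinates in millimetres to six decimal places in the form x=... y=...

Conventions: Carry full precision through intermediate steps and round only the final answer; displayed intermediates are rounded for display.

single-mesh involute tooth geometry (18T wheel at module 2.325)
pitch radius r_p = m·N/2 = 2.325·18/2 = 20.925000
base radius r_b = r_p·cos α = 20.925000·cos 19.555° = 19.718059
roll angle φ = 28.373° = 0.49520227 rad
x = r_b·(cos φ + φ·sin φ) = 21.989530
y = r_b·(sin φ − φ·cos φ) = 0.778759

x=21.989530 y=0.778759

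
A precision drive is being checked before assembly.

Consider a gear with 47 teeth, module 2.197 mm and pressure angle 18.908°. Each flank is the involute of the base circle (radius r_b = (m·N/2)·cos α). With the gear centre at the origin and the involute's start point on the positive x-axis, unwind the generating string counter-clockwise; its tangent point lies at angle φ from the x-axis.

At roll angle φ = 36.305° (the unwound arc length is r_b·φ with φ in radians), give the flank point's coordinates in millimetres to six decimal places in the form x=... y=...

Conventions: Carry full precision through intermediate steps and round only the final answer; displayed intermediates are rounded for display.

class = single-mesh tooth geometry [base-circle involute, m = 2.197, 47T]
pitch radius r_p = m·N/2 = 2.197·47/2 = 51.629500
base radius r_b = r_p·cos α = 51.629500·cos 18.908° = 48.843578
roll angle φ = 36.305° = 0.63364178 rad
x = r_b·(cos φ + φ·sin φ) = 57.686487
y = r_b·(sin φ − φ·cos φ) = 3.978134

x=57.686487 y=3.978134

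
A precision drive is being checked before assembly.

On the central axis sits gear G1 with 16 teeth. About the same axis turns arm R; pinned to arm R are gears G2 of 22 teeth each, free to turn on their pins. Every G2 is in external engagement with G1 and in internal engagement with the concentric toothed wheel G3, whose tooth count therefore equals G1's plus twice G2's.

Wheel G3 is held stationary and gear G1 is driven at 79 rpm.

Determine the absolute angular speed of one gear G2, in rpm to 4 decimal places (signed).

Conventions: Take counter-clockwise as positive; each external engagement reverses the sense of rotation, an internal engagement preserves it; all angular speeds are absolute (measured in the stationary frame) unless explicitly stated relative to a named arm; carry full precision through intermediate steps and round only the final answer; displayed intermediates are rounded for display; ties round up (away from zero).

-28.7273 rpm

planetary set (16T centre, 22T on arm, 60T internal) — Willis relation
normalise by the input: solve with ω_sun = 1, then scale by 79 rpm
ring teeth: 16 + 2·22 = 60
16(ω_sun−ω_arm) = −60(ω_ring−ω_arm),  ω_ring = 0, ω_sun = 1
16(1−ω_arm) = −60(0−ω_arm)  ⇒  76·ω_arm = 16  ⇒  ω_arm = 4/19
sun–planet mesh: 16·(1−4/19) = −22·(ω_p−ω_arm)  ⇒  ω_p−ω_arm = -120/209
ω_p = 4/19 − 120/209 = -4/11
scale: ω_p = -4/11 × 79 rpm = -28.7273 rpm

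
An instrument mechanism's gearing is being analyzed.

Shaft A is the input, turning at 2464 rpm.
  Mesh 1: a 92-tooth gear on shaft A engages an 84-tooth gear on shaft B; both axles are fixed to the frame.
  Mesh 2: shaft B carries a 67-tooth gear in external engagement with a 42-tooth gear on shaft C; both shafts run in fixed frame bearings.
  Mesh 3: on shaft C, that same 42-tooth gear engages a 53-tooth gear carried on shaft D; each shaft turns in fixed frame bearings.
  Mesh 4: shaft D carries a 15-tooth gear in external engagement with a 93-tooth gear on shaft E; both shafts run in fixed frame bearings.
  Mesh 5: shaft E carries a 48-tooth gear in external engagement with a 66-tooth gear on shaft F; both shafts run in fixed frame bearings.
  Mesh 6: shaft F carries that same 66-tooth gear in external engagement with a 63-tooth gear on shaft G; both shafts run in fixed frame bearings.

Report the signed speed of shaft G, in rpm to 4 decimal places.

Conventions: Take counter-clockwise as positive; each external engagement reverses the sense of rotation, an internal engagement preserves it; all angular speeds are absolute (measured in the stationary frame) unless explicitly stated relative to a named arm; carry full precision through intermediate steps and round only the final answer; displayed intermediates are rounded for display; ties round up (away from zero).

topology: fixed-axis compound train — 6 meshes, A→G
mesh 1 [92T→84T]: ω = 2464.0000×92/84 = 2698.6667 rpm, sense flips to −
mesh 2 [67T→42T]: ω = 2698.6667×67/42 = 4305.0159 rpm, sense flips to +
mesh 3 [42T→53T]: ω = 4305.0159×42/53 = 3411.5220 rpm, sense flips to −
mesh 4 [15T→93T]: ω = 3411.5220×15/93 = 550.2455 rpm, sense flips to +
mesh 5 [48T→66T]: ω = 550.2455×48/66 = 400.1785 rpm, sense flips to −
mesh 6 [66T→63T]: ω = 400.1785×66/63 = 419.2347 rpm, sense flips to +
signed output speed = +419.2347 rpm

+419.2347 rpm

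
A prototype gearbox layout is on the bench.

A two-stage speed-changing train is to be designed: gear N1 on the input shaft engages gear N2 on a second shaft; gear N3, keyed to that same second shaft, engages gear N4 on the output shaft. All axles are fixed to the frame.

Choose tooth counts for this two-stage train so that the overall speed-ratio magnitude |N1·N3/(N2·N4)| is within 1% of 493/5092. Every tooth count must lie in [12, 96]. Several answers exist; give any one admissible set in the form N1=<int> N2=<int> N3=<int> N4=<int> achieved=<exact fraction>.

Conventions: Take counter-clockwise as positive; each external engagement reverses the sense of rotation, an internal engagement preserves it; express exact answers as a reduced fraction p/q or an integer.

N1=17 N2=67 N3=29 N4=76 achieved=493/5092

topology: fixed-axis compound train — 2 stages, target 493/5092
target = 493/5092 in lowest terms: an exact hit needs N1·N3 = k·493 and N2·N4 = k·5092 for one integer k, every count in [12, 96]; additionally prefer no 1:1 stage (N1 ≠ N2, N3 ≠ N4)
k = 1: N1·N3 = 493 = 17·29, N2·N4 = 5092 = 67·76
achieved = 17·29/(67·76) = 493/5092; |achieved − target| = 0 ≤ 493/509200 ✓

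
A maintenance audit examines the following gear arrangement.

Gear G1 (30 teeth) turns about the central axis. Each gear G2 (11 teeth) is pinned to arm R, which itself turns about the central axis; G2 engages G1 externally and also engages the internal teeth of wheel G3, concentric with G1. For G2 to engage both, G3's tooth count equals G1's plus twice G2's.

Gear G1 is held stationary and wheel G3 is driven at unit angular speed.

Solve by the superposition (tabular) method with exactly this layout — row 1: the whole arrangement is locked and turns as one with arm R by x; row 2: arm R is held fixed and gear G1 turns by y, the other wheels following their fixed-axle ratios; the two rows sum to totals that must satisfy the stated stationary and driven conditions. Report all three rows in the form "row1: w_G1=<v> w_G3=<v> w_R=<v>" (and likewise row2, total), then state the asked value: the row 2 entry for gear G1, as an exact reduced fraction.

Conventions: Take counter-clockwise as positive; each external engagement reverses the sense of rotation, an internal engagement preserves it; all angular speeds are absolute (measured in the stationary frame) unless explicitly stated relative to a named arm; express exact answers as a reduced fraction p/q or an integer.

row1: w_G1=26/41 w_G3=26/41 w_R=26/41
row2: w_G1=-26/41 w_G3=15/41 w_R=0
total: w_G1=0 w_G3=1 w_R=26/41
asked value: -26/41

topology: planetary set — G1 30T / G2 11T / G3 52T, arm = carrier (Willis)
superposition row 1 [locked train]: every member turns x
row 2 — arm fixed, fixed-axis ratios: sun y, ring −(30/52)·y, arm 0
boundary: total ω_sun = x + y = 0 and total ω_ring = x − (30/52)·y = 1  ⇒  y = -26/41, x = 26/41
row 2 ring = −(30/52)·(-26/41) = 15/41
totals (row 1 + row 2): sun 26/41 + (-26/41) = 0, ring 26/41 + 15/41 = 1, arm 26/41 + 0 = 26/41
asked cell (row2, sun) = -26/41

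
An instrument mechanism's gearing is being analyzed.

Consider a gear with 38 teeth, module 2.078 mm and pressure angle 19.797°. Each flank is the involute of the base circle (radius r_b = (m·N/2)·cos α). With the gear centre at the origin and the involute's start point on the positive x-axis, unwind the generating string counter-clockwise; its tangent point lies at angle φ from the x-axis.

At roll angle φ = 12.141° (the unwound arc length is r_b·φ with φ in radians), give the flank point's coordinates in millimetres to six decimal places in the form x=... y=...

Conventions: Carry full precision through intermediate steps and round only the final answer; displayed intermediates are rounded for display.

x=37.973234 y=0.117291

topology: single-mesh involute geometry — m = 2.078, N = 38
pitch radius r_p = m·N/2 = 2.078·38/2 = 39.482000
base radius r_b = r_p·cos α = 39.482000·cos 19.797° = 37.148555
roll angle φ = 12.141° = 0.21190042 rad
x = r_b·(cos φ + φ·sin φ) = 37.973234
y = r_b·(sin φ − φ·cos φ) = 0.117291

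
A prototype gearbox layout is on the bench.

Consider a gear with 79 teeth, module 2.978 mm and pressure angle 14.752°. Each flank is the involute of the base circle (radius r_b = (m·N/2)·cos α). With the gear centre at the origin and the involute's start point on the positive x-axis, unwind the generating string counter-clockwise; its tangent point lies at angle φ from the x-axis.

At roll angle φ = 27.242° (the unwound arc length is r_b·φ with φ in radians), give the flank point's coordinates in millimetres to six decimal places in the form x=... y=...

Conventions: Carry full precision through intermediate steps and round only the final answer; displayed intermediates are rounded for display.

topology: single-mesh involute geometry — m = 2.978, N = 79
pitch radius r_p = m·N/2 = 2.978·79/2 = 117.631000
base radius r_b = r_p·cos α = 117.631000·cos 14.752° = 113.753535
roll angle φ = 27.242° = 0.47546259 rad
x = r_b·(cos φ + φ·sin φ) = 125.893763
y = r_b·(sin φ − φ·cos φ) = 3.984217

x=125.893763 y=3.984217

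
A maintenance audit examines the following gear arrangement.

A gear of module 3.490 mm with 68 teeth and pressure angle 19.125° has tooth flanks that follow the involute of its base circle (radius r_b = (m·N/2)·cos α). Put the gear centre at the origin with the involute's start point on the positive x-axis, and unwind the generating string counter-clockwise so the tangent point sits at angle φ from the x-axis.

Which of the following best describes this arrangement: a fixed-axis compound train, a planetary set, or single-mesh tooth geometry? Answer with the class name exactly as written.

topology: single-mesh involute geometry — m = 3.490, N = 68
classification: single-mesh tooth geometry

single-mesh tooth geometry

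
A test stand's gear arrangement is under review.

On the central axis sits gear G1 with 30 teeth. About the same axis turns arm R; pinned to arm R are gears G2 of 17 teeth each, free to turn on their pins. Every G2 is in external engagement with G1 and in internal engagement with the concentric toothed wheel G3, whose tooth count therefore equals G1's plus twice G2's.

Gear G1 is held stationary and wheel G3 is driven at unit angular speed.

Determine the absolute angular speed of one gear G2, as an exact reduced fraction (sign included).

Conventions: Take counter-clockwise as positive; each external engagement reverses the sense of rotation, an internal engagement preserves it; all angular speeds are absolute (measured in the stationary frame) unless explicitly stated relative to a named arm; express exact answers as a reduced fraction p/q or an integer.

32/17

planetary set (30T centre, 17T on arm, 64T internal) — Willis relation
ring teeth: 30 + 2·17 = 64
30(ω_sun−ω_arm) = −64(ω_ring−ω_arm),  ω_sun = 0, ω_ring = 1
30(0−ω_arm) = −64(1−ω_arm)  ⇒  94·ω_arm = 64  ⇒  ω_arm = 32/47
sun–planet mesh: 30·(0−32/47) = −17·(ω_p−ω_arm)  ⇒  ω_p−ω_arm = 960/799
ω_p = 32/47 + 960/799 = 32/17
exact speed ratio = 32/17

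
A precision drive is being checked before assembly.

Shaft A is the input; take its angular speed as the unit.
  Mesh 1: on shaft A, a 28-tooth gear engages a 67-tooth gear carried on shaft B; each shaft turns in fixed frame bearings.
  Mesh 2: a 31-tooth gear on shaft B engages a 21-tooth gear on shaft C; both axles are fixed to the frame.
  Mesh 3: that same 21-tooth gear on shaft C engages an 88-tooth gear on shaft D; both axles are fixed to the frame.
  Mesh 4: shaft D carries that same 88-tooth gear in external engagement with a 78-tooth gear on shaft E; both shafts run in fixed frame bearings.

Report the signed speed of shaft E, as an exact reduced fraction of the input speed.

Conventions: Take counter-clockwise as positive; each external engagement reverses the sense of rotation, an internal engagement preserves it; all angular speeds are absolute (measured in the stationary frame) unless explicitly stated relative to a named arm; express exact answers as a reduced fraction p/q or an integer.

4-mesh fixed-axis compound train (all bearings frame-fixed)
mesh 1 [28T→67T]: |ω|/ω_in = 1×28/67 = 28/67, sense flips to −
mesh 2 [31T→21T]: |ω|/ω_in = (28/67)×31/21 = 124/201, sense flips to +
mesh 3 [21T→88T]: |ω|/ω_in = (124/201)×21/88 = 217/1474, sense flips to −
mesh 4 [88T→78T]: |ω|/ω_in = (217/1474)×88/78 = 434/2613, sense flips to +
signed output speed (× input speed) = 434/2613

434/2613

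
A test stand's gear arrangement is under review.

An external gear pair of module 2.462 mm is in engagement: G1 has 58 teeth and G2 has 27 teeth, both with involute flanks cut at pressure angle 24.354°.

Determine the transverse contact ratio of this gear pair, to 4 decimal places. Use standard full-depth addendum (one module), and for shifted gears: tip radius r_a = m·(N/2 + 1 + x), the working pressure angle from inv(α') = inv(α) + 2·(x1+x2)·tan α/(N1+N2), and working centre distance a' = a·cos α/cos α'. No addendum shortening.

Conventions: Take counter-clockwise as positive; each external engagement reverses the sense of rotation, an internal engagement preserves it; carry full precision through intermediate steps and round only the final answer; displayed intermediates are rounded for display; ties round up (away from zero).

class = single-mesh tooth geometry [involute pair 58T × 27T, m = 2.462]
base radii: r_b1 = 65.044651, r_b2 = 30.279407
tip radii: r_a1 = 73.860000, r_a2 = 35.699000
no profile shift: α' = α, a' = a
action lengths: √(r_a1²−r_b1²) = 34.992756, √(r_a2²−r_b2²) = 18.909684
base pitch p_b = π·m·cos α = 7.046338
CR = (34.992756 + 18.909684 − 104.635000·sin 24.35400°)/7.046338 = 1.526151
contact ratio ≈ 1.5262

1.5262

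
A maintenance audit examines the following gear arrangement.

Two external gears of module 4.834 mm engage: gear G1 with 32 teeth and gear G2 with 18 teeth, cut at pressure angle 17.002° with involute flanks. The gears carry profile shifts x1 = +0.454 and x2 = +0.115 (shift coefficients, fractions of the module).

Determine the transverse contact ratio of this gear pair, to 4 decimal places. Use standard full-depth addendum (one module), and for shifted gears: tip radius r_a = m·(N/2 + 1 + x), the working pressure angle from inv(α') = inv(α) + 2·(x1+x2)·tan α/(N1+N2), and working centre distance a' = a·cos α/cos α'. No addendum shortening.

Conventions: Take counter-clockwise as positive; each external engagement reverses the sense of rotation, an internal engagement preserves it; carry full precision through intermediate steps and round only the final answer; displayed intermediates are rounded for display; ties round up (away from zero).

1.5958

single-mesh involute tooth geometry (32T engaging 18T at module 4.834)
base radii: r_b1 = 73.963646, r_b2 = 41.604551
tip radii: r_a1 = 84.372636, r_a2 = 48.895910
inv(α') = inv(17.002°) + 2·(+0.454+0.115)·tan α/(32+18) = 0.01598727  ⇒  α' = 20.45690°
a' = a·cos α / cos α' = 120.8500·cos 17.002°/cos 20.45690° = 123.347033
action lengths: √(r_a1²−r_b1²) = 40.597054, √(r_a2²−r_b2²) = 25.687962
base pitch p_b = π·m·cos α = 14.522728
CR = (40.597054 + 25.687962 − 123.347033·sin 20.45690°)/14.522728 = 1.595767
contact ratio ≈ 1.5958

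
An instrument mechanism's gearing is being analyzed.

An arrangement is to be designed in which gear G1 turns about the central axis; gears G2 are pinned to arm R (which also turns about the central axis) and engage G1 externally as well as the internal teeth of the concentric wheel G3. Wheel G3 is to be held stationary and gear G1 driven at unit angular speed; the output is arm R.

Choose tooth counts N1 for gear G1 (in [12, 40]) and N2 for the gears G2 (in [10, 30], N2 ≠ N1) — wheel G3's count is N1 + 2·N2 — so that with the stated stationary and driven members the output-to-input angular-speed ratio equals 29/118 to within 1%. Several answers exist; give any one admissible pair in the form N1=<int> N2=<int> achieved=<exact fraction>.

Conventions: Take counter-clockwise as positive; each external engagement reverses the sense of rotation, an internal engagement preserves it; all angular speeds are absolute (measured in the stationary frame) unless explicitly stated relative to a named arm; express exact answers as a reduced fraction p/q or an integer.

N1=29 N2=30 achieved=29/118

planetary set to be sized for 29/118 (Willis relation)
Willis with ω_ring = 0: ω_arm/ω_sun = N1/(N1+N3); set equal to 29/118  ⇒  N3/N1 = 1/(29/118) − 1 = 89/29
N3 = N1 + 2·N2  ⇒  N2/N1 = (N3/N1 − 1)/2 = (89/29 − 1)/2 = 30/29
smallest multiple with N1 ≥ 12 and N2 ≥ 10: k = 1  ⇒  N1 = 1·29 = 29, N2 = 1·30 = 30 (N1 ≤ 40, N2 ≤ 30, N2 ≠ N1 ✓), N3 = 29 + 2·30 = 89
check: N1/(N1+N3) with N1 = 29, N3 = 89 gives 29/118; |achieved − target| = 0 ≤ 29/11800 ✓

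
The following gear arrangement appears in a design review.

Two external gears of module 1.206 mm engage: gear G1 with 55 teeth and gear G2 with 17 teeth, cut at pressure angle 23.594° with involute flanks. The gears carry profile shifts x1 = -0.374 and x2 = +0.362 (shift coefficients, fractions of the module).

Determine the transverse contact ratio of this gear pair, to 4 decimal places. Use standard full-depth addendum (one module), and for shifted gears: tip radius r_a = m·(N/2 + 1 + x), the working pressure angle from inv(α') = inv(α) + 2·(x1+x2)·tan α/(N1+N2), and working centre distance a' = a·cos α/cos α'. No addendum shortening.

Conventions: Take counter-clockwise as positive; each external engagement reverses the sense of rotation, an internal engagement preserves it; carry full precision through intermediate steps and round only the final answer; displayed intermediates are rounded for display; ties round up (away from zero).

single-mesh involute tooth geometry (55T engaging 17T at module 1.206)
base radii: r_b1 = 30.392560, r_b2 = 9.394064
tip radii: r_a1 = 33.919956, r_a2 = 11.893572
inv(α') = inv(23.594°) + 2·(-0.374+0.362)·tan α/(55+17) = 0.02482598  ⇒  α' = 23.55018°
a' = a·cos α / cos α' = 43.4160·cos 23.594°/cos 23.55018° = 43.401515
action lengths: √(r_a1²−r_b1²) = 15.061730, √(r_a2²−r_b2²) = 7.294424
base pitch p_b = π·m·cos α = 3.472038
CR = (15.061730 + 7.294424 − 43.401515·sin 23.55018°)/3.472038 = 1.444393
contact ratio ≈ 1.4444

1.4444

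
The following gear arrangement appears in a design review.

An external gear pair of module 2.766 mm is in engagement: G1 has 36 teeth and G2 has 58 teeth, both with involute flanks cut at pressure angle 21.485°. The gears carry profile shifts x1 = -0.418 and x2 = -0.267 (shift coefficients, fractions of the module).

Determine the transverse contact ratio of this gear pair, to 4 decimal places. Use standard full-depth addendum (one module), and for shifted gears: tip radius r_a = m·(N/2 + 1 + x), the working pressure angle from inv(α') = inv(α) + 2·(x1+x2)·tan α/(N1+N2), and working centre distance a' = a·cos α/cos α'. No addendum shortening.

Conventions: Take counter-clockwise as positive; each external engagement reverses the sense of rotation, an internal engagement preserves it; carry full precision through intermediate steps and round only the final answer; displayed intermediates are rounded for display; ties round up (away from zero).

single-mesh involute tooth geometry (36T engaging 58T at module 2.766)
base radii: r_b1 = 46.328405, r_b2 = 74.640209
tip radii: r_a1 = 51.397812, r_a2 = 82.241478
inv(α') = inv(21.485°) + 2·(-0.418-0.267)·tan α/(36+58) = 0.01288747  ⇒  α' = 19.08293°
a' = a·cos α / cos α' = 130.0020·cos 21.485°/cos 19.08293° = 128.002835
action lengths: √(r_a1²−r_b1²) = 22.257896, √(r_a2²−r_b2²) = 34.532592
base pitch p_b = π·m·cos α = 8.085832
CR = (22.257896 + 34.532592 − 128.002835·sin 19.08293°)/8.085832 = 1.847888
contact ratio ≈ 1.8479

1.8479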